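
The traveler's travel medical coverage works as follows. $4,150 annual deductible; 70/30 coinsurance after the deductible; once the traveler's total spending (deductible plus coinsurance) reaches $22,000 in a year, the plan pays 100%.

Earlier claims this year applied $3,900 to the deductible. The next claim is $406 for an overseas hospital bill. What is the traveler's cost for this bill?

$3,900 of the $4,150 deductible is already met, leaving $250.
After the $250 deductible portion, $406 − $250 = $156 is subject to coinsurance.
Coinsurance: $156 × 30% = $46.80.
So the traveler owes $250 + $46.80 = $296.80 before any cap.
Year-to-date out-of-pocket becomes $3,900 + $296.80 = $4,196.80, still under the $22,000 maximum, so no cap applies.

$296.80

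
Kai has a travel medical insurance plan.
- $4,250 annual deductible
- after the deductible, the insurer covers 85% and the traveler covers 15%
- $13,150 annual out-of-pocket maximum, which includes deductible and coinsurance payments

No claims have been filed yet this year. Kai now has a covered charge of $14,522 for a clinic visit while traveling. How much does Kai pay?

$5,790.80

The full $4,250 deductible is still open; $4,250 of this bill applies to it.
That leaves $14,522 − $4,250 = $10,272 for coinsurance.
Coinsurance: $10,272 × 15% = $1,540.80.
That puts the traveler's cost at $4,250 + $1,540.80 = $5,790.80 before any cap.
Total out-of-pocket so far would be $0 + $5,790.80 = $5,790.80, below the $13,150 cap — no reduction.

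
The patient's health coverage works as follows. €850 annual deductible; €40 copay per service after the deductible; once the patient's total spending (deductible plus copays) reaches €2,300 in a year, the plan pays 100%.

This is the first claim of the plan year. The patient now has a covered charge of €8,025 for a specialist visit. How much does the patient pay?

€890

The full €850 deductible is still open; €850 of this bill applies to it.
After the €850 deductible portion, €8,025 − €850 = €7,175 is subject to the copay.
Copay on this service: €40.
That puts the patient's cost at €850 + €40 = €890 before any cap.
Total out-of-pocket so far would be €0 + €890 = €890, below the €2,300 cap — no reduction.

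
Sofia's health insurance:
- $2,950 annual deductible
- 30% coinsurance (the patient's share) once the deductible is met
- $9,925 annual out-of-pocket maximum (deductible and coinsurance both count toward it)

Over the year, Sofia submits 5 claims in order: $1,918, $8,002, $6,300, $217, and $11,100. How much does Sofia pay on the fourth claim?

$65.10

Claim 1 — $1,918: entire amount goes to the deductible. Patient owes $1,918 (running OOP $1,918).
Claim 2 — $8,002: deductible takes $1,032, $6,970 remains; patient's 30% is $2,091. Patient owes $3,123 (running OOP $5,041).
Claim 3 — $6,300: deductible met; 30% of $6,300 = $1,890. Patient pays $1,890; OOP now $6,931.
Claim 4 — $217: 30% coinsurance on $217 = $65.10. Cost to patient: $65.10. OOP to date $6,996.10.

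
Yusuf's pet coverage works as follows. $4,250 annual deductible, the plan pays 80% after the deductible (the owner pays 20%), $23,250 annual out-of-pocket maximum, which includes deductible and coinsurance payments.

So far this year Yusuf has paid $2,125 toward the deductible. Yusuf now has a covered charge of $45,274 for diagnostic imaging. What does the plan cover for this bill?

Deductible still to meet: $4,250 − $2,125 = $2,125.
That leaves $45,274 − $2,125 = $43,149 for coinsurance.
20% of $43,149 = $8,629.80 falls to the owner.
So the owner owes $2,125 + $8,629.80 = $10,754.80 before any cap.
Cumulative spending $2,125 + $10,754.80 = $12,879.80 stays under the $23,250 maximum.
The insurer covers the remainder: $45,274 − $10,754.80 = $34,519.20.

$34,519.20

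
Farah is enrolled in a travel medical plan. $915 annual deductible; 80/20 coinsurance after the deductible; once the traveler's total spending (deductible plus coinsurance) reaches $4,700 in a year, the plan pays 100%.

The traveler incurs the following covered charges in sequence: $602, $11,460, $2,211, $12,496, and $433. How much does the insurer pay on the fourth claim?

$11,382.60

Bill 1, $602: all of it applies to the deductible. Traveler pays $602; OOP now $602. Insurer: $602 − $602 = $0.
Bill 2, $11,460: $313 finishes the deductible; $11,147 goes to coinsurance; 20% of $11,147 = $2,229.40. Traveler owes $2,542.40 (running OOP $3,144.40). Insurer: $11,460 − $2,542.40 = $8,917.60.
Bill 3, $2,211: 20% coinsurance on $2,211 = $442.20. Traveler owes $442.20 (running OOP $3,586.60). Insurer: $2,211 − $442.20 = $1,768.80.
Bill 4, $12,496: deductible already satisfied, so traveler's share is 20% × $12,496 = $2,499.20. Adding that to $3,586.60 gives $6,085.80, past the $4,700 cap; traveler pays only $4,700 − $3,586.60 = $1,113.40. Insurer: $12,496 − $1,113.40 = $11,382.60.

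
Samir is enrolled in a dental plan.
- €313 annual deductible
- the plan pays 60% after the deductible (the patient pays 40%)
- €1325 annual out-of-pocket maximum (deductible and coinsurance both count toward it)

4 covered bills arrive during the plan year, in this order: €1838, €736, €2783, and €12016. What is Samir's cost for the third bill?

Claim 1 — €1838: deductible takes €313, €1525 remains; patient's 40% is €610. Patient owes €923 (running OOP €923).
Claim 2 — €736: deductible met; 40% of €736 = €294.40. Cost to patient: €294.40. OOP to date €1217.40.
Claim 3 — €2783: deductible already satisfied, so patient's share is 40% × €2783 = €1113.20. OOP would hit €2330.60 > €1325, so the cap limits the patient to €1325 − €1217.40 = €107.60.

€107.60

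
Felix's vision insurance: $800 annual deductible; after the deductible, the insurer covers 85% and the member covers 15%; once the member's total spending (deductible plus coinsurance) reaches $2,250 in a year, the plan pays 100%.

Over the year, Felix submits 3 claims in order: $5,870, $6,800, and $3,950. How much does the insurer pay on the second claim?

Claim 1 ($5,870): $800 to deductible, leaving $5,070; member's 15% is $760.50. Cost to member: $1,560.50. OOP to date $1,560.50. Insurer: $5,870 − $1,560.50 = $4,309.50.
Claim 2 ($6,800): deductible already satisfied, so member's share is 15% × $6,800 = $1,020. OOP would hit $2,580.50 > $2,250, so the cap limits the member to $2,250 − $1,560.50 = $689.50. Insurer: $6,800 − $689.50 = $6,110.50.

$6,110.50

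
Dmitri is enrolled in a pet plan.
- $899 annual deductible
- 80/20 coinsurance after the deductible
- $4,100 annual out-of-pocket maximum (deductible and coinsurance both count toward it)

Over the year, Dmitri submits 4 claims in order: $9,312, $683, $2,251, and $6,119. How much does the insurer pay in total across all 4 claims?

$14,265

Claim 1 ($9,312): deductible takes $899, $8,413 remains; owner's 20% is $1,682.60. Owner owes $2,581.60 (running OOP $2,581.60). Plan pays $9,312 − $2,581.60 = $6,730.40.
Claim 2 ($683): deductible already satisfied, so owner's share is 20% × $683 = $136.60. Owner owes $136.60 (running OOP $2,718.20). Insurer: $683 − $136.60 = $546.40.
Claim 3 ($2,251): deductible met; 20% of $2,251 = $450.20. Cost to owner: $450.20. OOP to date $3,168.40. Insurer: $2,251 − $450.20 = $1,800.80.
Claim 4 ($6,119): deductible already satisfied, so owner's share is 20% × $6,119 = $1,223.80. OOP would hit $4,392.20 > $4,100, so the cap limits the owner to $4,100 − $3,168.40 = $931.60. Insurer: $6,119 − $931.60 = $5,187.40.
Insurer total = bills − owner's total = $18,365 − $4,100 = $14,265.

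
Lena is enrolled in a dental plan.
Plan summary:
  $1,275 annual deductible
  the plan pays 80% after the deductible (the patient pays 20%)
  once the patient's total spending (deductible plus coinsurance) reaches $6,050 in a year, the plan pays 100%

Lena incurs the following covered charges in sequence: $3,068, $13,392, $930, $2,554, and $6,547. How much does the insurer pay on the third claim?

$744

Bill 1, $3,068: $1,275 finishes the deductible; $1,793 goes to coinsurance; 20% of $1,793 = $358.60. Patient pays $1,633.60; OOP now $1,633.60. Plan pays $3,068 − $1,633.60 = $1,434.40.
Bill 2, $13,392: 20% coinsurance on $13,392 = $2,678.40. Cost to patient: $2,678.40. OOP to date $4,312. Insurer: $13,392 − $2,678.40 = $10,713.60.
Bill 3, $930: deductible met; 20% of $930 = $186. Cost to patient: $186. OOP to date $4,498. Insurer: $930 − $186 = $744.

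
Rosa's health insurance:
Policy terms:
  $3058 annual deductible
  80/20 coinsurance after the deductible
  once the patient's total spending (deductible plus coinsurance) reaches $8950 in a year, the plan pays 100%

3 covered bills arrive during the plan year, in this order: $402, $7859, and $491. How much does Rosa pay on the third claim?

$98.20

Bill 1, $402: fully absorbed by the deductible. Patient pays $402; OOP now $402.
Bill 2, $7859: $2656 finishes the deductible; $5203 goes to coinsurance; coinsurance $5203 × 20% = $1040.60. Patient pays $3696.60; OOP now $4098.60.
Bill 3, $491: 20% coinsurance on $491 = $98.20. Cost to patient: $98.20. OOP to date $4196.80.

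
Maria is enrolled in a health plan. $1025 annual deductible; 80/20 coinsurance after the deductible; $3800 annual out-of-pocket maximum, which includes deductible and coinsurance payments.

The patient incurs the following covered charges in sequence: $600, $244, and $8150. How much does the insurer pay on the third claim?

Claim 1 ($600): fully absorbed by the deductible. Cost to patient: $600. OOP to date $600. Plan pays $600 − $600 = $0.
Claim 2 ($244): fully absorbed by the deductible. Cost to patient: $244. OOP to date $844. Plan pays $244 − $244 = $0.
Claim 3 ($8150): $181 to deductible, leaving $7969; coinsurance $7969 × 20% = $1593.80. Patient pays $1774.80; OOP now $2618.80. Plan pays $8150 − $1774.80 = $6375.20.

$6375.20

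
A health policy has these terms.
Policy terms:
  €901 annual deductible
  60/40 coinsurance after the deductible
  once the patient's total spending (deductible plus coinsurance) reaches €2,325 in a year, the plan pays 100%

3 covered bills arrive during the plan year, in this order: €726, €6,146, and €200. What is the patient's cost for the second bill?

€1,599

#1 (€726): all of it applies to the deductible. Patient owes €726 (running OOP €726).
#2 (€6,146): deductible takes €175, €5,971 remains; patient's 40% is €2,388.40. Together that's €175 + €2,388.40 = €2,563.40. OOP would hit €3,289.40 > €2,325, so the cap limits the patient to €2,325 − €726 = €1,599.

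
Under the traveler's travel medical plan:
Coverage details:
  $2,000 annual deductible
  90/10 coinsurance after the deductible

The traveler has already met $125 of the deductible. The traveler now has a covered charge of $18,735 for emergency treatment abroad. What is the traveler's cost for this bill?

Deductible still to meet: $2,000 − $125 = $1,875.
After the $1,875 deductible portion, $18,735 − $1,875 = $16,860 is subject to coinsurance.
Coinsurance: $16,860 × 10% = $1,686.
That puts the traveler's cost at $1,875 + $1,686 = $3,561.

$3,561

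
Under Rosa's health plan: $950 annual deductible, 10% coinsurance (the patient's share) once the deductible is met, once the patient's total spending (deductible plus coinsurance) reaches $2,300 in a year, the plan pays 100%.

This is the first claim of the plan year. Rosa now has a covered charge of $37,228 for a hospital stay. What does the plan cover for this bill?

Nothing has been paid toward the $950 deductible, so the first $950 of this charge is applied there.
The remaining $36,278 (= $37,228 − $950) moves to coinsurance.
Patient's 10% share of $36,278 is $3,627.80.
Patient responsibility before any cap: $950 + $3,627.80 = $4,577.80.
That would bring total out-of-pocket to $4,577.80, past the $2,300 cap. The patient is capped at $2,300 − $0 = $2,300 on this claim.
The insurer covers the remainder: $37,228 − $2,300 = $34,928.

$34,928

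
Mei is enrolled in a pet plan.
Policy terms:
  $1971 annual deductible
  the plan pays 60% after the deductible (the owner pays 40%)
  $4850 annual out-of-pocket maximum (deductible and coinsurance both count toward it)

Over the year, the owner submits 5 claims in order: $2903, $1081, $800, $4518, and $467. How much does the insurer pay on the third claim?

$480

#1 ($2903): $1971 finishes the deductible; $932 goes to coinsurance; owner's 40% is $372.80. Cost to owner: $2343.80. OOP to date $2343.80. Plan pays $2903 − $2343.80 = $559.20.
#2 ($1081): deductible met; 40% of $1081 = $432.40. Owner owes $432.40 (running OOP $2776.20). Plan pays $1081 − $432.40 = $648.60.
#3 ($800): deductible already satisfied, so owner's share is 40% × $800 = $320. Cost to owner: $320. OOP to date $3096.20. Insurer: $800 − $320 = $480.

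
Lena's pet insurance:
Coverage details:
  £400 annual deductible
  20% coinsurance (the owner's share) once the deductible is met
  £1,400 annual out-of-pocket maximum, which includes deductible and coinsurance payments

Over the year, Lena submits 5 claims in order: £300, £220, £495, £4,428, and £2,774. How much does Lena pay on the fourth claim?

Bill 1, £300: entire amount goes to the deductible. Owner owes £300 (running OOP £300).
Bill 2, £220: £100 to deductible, leaving £120; coinsurance £120 × 20% = £24. Owner pays £124; OOP now £424.
Bill 3, £495: deductible met; 20% of £495 = £99. Cost to owner: £99. OOP to date £523.
Bill 4, £4,428: deductible met; 20% of £4,428 = £885.60. Adding that to £523 gives £1,408.60, past the £1,400 cap; owner pays only £1,400 − £523 = £877.

£877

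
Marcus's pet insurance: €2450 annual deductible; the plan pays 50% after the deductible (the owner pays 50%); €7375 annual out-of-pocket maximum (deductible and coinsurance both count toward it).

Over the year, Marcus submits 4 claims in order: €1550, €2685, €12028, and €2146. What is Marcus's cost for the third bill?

€4032.50

Claim 1 — €1550: fully absorbed by the deductible. Cost to owner: €1550. OOP to date €1550.
Claim 2 — €2685: €900 to deductible, leaving €1785; coinsurance €1785 × 50% = €892.50. Owner owes €1792.50 (running OOP €3342.50).
Claim 3 — €12028: 50% coinsurance on €12028 = €6014. OOP would hit €9356.50 > €7375, so the cap limits the owner to €7375 − €3342.50 = €4032.50.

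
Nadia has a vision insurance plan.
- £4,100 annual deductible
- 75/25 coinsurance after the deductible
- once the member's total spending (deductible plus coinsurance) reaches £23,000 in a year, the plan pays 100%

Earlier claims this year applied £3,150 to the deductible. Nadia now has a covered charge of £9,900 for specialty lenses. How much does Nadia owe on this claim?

£3,187.50

£3,150 of the £4,100 deductible is already met, leaving £950.
After the £950 deductible portion, £9,900 − £950 = £8,950 is subject to coinsurance.
Coinsurance: £8,950 × 25% = £2,237.50.
Member responsibility before any cap: £950 + £2,237.50 = £3,187.50.
Cumulative spending £3,150 + £3,187.50 = £6,337.50 stays under the £23,000 maximum.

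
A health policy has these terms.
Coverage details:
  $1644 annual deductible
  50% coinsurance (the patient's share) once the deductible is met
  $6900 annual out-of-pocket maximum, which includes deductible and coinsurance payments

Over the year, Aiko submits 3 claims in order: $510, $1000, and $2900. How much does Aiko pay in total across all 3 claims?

Claim 1 ($510): all of it applies to the deductible. Patient owes $510 (running OOP $510).
Claim 2 ($1000): fully absorbed by the deductible. Patient pays $1000; OOP now $1510.
Claim 3 ($2900): deductible takes $134, $2766 remains; 50% of $2766 = $1383. Cost to patient: $1517. OOP to date $3027.
Total paid by the patient: $510 + $1000 + $1517 = $3027.

$3027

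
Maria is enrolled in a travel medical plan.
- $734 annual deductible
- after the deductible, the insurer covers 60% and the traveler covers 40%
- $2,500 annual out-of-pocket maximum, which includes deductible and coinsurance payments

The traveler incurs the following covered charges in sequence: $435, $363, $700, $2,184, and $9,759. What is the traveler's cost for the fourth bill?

Claim 1 ($435): all of it applies to the deductible. Cost to traveler: $435. OOP to date $435.
Claim 2 ($363): $299 finishes the deductible; $64 goes to coinsurance; traveler's 40% is $25.60. Traveler owes $324.60 (running OOP $759.60).
Claim 3 ($700): 40% coinsurance on $700 = $280. Traveler owes $280 (running OOP $1,039.60).
Claim 4 ($2,184): 40% coinsurance on $2,184 = $873.60. Cost to traveler: $873.60. OOP to date $1,913.20.

$873.60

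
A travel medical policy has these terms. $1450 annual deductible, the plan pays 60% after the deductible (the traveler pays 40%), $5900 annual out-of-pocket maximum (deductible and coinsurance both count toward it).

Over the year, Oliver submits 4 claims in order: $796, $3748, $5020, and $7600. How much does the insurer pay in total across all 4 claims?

$11264

Bill 1, $796: fully absorbed by the deductible. Traveler owes $796 (running OOP $796). Insurer: $796 − $796 = $0.
Bill 2, $3748: $654 finishes the deductible; $3094 goes to coinsurance; traveler's 40% is $1237.60. Traveler pays $1891.60; OOP now $2687.60. Plan pays $3748 − $1891.60 = $1856.40.
Bill 3, $5020: 40% coinsurance on $5020 = $2008. Traveler owes $2008 (running OOP $4695.60). Insurer: $5020 − $2008 = $3012.
Bill 4, $7600: deductible already satisfied, so traveler's share is 40% × $7600 = $3040. Adding that to $4695.60 gives $7735.60, past the $5900 cap; traveler pays only $5900 − $4695.60 = $1204.40. Insurer: $7600 − $1204.40 = $6395.60.
Insurer total = bills − traveler's total = $17164 − $5900 = $11264.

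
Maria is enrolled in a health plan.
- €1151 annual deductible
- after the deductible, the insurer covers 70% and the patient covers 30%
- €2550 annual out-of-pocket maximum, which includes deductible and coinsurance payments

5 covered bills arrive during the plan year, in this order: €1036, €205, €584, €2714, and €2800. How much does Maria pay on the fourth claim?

€814.20

Bill 1, €1036: fully absorbed by the deductible. Patient owes €1036 (running OOP €1036).
Bill 2, €205: €115 finishes the deductible; €90 goes to coinsurance; coinsurance €90 × 30% = €27. Patient owes €142 (running OOP €1178).
Bill 3, €584: deductible met; 30% of €584 = €175.20. Cost to patient: €175.20. OOP to date €1353.20.
Bill 4, €2714: deductible met; 30% of €2714 = €814.20. Patient owes €814.20 (running OOP €2167.40).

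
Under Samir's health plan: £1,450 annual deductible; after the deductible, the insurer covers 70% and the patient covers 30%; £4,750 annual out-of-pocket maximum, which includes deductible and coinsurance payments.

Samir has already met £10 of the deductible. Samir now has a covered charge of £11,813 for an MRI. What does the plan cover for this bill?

£7,261.10

Remaining deductible: £1,450 − £10 = £1,440.
After the £1,440 deductible portion, £11,813 − £1,440 = £10,373 is subject to coinsurance.
30% of £10,373 = £3,111.90 falls to the patient.
So the patient owes £1,440 + £3,111.90 = £4,551.90 before any cap.
Total out-of-pocket so far would be £10 + £4,551.90 = £4,561.90, below the £4,750 cap — no reduction.
The insurer covers the remainder: £11,813 − £4,551.90 = £7,261.10.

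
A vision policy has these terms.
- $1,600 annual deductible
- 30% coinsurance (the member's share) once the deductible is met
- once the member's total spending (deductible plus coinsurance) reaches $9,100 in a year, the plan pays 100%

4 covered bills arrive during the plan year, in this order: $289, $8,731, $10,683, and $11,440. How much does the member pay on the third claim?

#1 ($289): entire amount goes to the deductible. Cost to member: $289. OOP to date $289.
#2 ($8,731): $1,311 finishes the deductible; $7,420 goes to coinsurance; coinsurance $7,420 × 30% = $2,226. Member owes $3,537 (running OOP $3,826).
#3 ($10,683): deductible met; 30% of $10,683 = $3,204.90. Member owes $3,204.90 (running OOP $7,030.90).

$3,204.90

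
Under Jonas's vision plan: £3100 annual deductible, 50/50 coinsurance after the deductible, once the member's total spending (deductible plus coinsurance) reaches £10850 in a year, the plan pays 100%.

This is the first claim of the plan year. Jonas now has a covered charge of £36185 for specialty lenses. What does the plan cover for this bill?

£25335

Deductible not yet touched, so the first £3100 of the bill goes to the deductible.
After the £3100 deductible portion, £36185 − £3100 = £33085 is subject to coinsurance.
Coinsurance: £33085 × 50% = £16542.50.
That puts the member's cost at £3100 + £16542.50 = £19642.50 before any cap.
Adding £19642.50 to the £0 already spent would give £19642.50, which exceeds the £10850 cap; the member pays just £10850 − £0 = £10850.
The insurer covers the remainder: £36185 − £10850 = £25335.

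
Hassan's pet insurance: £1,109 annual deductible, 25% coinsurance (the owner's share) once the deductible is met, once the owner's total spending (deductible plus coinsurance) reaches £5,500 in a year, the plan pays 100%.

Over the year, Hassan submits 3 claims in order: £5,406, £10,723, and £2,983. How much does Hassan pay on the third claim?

£636

Claim 1 — £5,406: £1,109 to deductible, leaving £4,297; owner's 25% is £1,074.25. Owner pays £2,183.25; OOP now £2,183.25.
Claim 2 — £10,723: 25% coinsurance on £10,723 = £2,680.75. Cost to owner: £2,680.75. OOP to date £4,864.
Claim 3 — £2,983: deductible already satisfied, so owner's share is 25% × £2,983 = £745.75. OOP would hit £5,609.75 > £5,500, so the cap limits the owner to £5,500 − £4,864 = £636.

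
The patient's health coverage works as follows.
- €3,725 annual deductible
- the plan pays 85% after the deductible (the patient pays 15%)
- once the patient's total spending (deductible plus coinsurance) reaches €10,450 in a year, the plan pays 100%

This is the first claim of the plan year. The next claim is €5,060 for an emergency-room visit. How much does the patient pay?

Deductible not yet touched, so the first €3,725 of the bill goes to the deductible.
That leaves €5,060 − €3,725 = €1,335 for coinsurance.
Patient's 15% share of €1,335 is €200.25.
That puts the patient's cost at €3,725 + €200.25 = €3,925.25 before any cap.
Year-to-date out-of-pocket becomes €0 + €3,925.25 = €3,925.25, still under the €10,450 maximum, so no cap applies.

€3,925.25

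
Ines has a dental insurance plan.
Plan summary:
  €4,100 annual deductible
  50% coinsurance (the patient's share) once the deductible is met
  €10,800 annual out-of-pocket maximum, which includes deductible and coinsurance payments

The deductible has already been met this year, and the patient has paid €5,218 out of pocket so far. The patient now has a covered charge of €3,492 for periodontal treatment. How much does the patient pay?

The deductible is already satisfied, so the full bill goes to coinsurance.
Coinsurance: €3,492 × 50% = €1,746.
Total out-of-pocket so far would be €5,218 + €1,746 = €6,964, below the €10,800 cap — no reduction.

€1,746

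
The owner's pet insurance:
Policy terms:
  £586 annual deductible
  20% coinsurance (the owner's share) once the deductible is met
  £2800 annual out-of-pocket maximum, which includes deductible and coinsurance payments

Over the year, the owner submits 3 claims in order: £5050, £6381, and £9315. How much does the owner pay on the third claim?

£45

Bill 1, £5050: deductible takes £586, £4464 remains; owner's 20% is £892.80. Cost to owner: £1478.80. OOP to date £1478.80.
Bill 2, £6381: 20% coinsurance on £6381 = £1276.20. Owner pays £1276.20; OOP now £2755.
Bill 3, £9315: deductible met; 20% of £9315 = £1863. That would push OOP to £4618, over the £2800 cap, so owner pays £2800 − £2755 = £45.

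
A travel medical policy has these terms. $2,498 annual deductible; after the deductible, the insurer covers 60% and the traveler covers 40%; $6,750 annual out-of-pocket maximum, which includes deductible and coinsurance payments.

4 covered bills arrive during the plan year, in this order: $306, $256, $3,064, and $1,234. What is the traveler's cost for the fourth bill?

$493.60

Claim 1 ($306): entire amount goes to the deductible. Traveler owes $306 (running OOP $306).
Claim 2 ($256): entire amount goes to the deductible. Traveler owes $256 (running OOP $562).
Claim 3 ($3,064): deductible takes $1,936, $1,128 remains; 40% of $1,128 = $451.20. Traveler owes $2,387.20 (running OOP $2,949.20).
Claim 4 ($1,234): deductible already satisfied, so traveler's share is 40% × $1,234 = $493.60. Traveler owes $493.60 (running OOP $3,442.80).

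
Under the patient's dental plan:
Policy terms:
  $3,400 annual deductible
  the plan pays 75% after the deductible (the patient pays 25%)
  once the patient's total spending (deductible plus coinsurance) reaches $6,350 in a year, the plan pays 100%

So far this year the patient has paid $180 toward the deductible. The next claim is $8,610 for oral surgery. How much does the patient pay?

Deductible still to meet: $3,400 − $180 = $3,220.
After the $3,220 deductible portion, $8,610 − $3,220 = $5,390 is subject to coinsurance.
Coinsurance: $5,390 × 25% = $1,347.50.
That puts the patient's cost at $3,220 + $1,347.50 = $4,567.50 before any cap.
Total out-of-pocket so far would be $180 + $4,567.50 = $4,747.50, below the $6,350 cap — no reduction.

$4,567.50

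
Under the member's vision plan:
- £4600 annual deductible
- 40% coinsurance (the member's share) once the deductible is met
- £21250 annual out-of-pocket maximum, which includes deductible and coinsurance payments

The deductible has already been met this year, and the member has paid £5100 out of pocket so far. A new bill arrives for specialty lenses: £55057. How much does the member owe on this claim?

With the deductible met, the entire £55057 is subject to coinsurance.
Member's 40% share of £55057 is £22022.80.
That would bring total out-of-pocket to £27122.80, past the £21250 cap. The member is capped at £21250 − £5100 = £16150 on this claim.

£16150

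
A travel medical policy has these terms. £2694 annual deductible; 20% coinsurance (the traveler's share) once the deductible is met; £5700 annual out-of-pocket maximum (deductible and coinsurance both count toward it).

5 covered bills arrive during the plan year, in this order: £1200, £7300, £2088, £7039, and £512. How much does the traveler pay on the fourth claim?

£1407.80

Claim 1 (£1200): entire amount goes to the deductible. Traveler owes £1200 (running OOP £1200).
Claim 2 (£7300): £1494 finishes the deductible; £5806 goes to coinsurance; traveler's 20% is £1161.20. Traveler pays £2655.20; OOP now £3855.20.
Claim 3 (£2088): deductible already satisfied, so traveler's share is 20% × £2088 = £417.60. Cost to traveler: £417.60. OOP to date £4272.80.
Claim 4 (£7039): 20% coinsurance on £7039 = £1407.80. Cost to traveler: £1407.80. OOP to date £5680.60.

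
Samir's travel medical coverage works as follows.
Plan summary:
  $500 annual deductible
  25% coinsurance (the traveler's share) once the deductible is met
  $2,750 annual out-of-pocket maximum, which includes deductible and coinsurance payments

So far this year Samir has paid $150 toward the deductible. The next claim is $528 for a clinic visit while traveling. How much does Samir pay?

$394.50

Remaining deductible: $500 − $150 = $350.
The remaining $178 (= $528 − $350) moves to coinsurance.
25% of $178 = $44.50 falls to the traveler.
So the traveler owes $350 + $44.50 = $394.50 before any cap.
Total out-of-pocket so far would be $150 + $394.50 = $544.50, below the $2,750 cap — no reduction.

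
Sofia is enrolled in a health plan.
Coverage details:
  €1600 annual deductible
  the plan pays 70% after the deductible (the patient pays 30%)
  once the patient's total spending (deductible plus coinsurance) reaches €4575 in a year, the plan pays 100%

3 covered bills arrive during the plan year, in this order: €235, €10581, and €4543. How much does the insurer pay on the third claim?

Bill 1, €235: fully absorbed by the deductible. Patient pays €235; OOP now €235. Insurer: €235 − €235 = €0.
Bill 2, €10581: deductible takes €1365, €9216 remains; 30% of €9216 = €2764.80. Patient pays €4129.80; OOP now €4364.80. Insurer: €10581 − €4129.80 = €6451.20.
Bill 3, €4543: deductible already satisfied, so patient's share is 30% × €4543 = €1362.90. Adding that to €4364.80 gives €5727.70, past the €4575 cap; patient pays only €4575 − €4364.80 = €210.20. Insurer: €4543 − €210.20 = €4332.80.

€4332.80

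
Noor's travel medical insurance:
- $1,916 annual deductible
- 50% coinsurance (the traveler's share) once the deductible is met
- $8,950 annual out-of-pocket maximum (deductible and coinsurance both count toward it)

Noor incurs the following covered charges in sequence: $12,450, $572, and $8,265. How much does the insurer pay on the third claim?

Bill 1, $12,450: $1,916 finishes the deductible; $10,534 goes to coinsurance; coinsurance $10,534 × 50% = $5,267. Cost to traveler: $7,183. OOP to date $7,183. Insurer: $12,450 − $7,183 = $5,267.
Bill 2, $572: 50% coinsurance on $572 = $286. Cost to traveler: $286. OOP to date $7,469. Plan pays $572 − $286 = $286.
Bill 3, $8,265: deductible already satisfied, so traveler's share is 50% × $8,265 = $4,132.50. Adding that to $7,469 gives $11,601.50, past the $8,950 cap; traveler pays only $8,950 − $7,469 = $1,481. Insurer: $8,265 − $1,481 = $6,784.

$6,784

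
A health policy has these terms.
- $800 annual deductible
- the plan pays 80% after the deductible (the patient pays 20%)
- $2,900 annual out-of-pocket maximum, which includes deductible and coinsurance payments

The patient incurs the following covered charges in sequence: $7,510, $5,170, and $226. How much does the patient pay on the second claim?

Bill 1, $7,510: $800 to deductible, leaving $6,710; coinsurance $6,710 × 20% = $1,342. Cost to patient: $2,142. OOP to date $2,142.
Bill 2, $5,170: deductible met; 20% of $5,170 = $1,034. Adding that to $2,142 gives $3,176, past the $2,900 cap; patient pays only $2,900 − $2,142 = $758.

$758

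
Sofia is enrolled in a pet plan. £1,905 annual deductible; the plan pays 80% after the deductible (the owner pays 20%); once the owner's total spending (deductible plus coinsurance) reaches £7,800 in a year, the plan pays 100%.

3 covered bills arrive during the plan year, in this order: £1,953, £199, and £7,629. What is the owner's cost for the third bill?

Bill 1, £1,953: £1,905 finishes the deductible; £48 goes to coinsurance; owner's 20% is £9.60. Owner owes £1,914.60 (running OOP £1,914.60).
Bill 2, £199: 20% coinsurance on £199 = £39.80. Owner pays £39.80; OOP now £1,954.40.
Bill 3, £7,629: deductible met; 20% of £7,629 = £1,525.80. Owner pays £1,525.80; OOP now £3,480.20.

£1,525.80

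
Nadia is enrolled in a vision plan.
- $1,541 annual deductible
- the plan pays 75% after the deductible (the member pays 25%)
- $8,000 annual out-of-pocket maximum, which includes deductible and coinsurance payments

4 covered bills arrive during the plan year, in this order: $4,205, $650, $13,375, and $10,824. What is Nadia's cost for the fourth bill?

Claim 1 — $4,205: $1,541 finishes the deductible; $2,664 goes to coinsurance; 25% of $2,664 = $666. Member owes $2,207 (running OOP $2,207).
Claim 2 — $650: 25% coinsurance on $650 = $162.50. Member pays $162.50; OOP now $2,369.50.
Claim 3 — $13,375: deductible met; 25% of $13,375 = $3,343.75. Cost to member: $3,343.75. OOP to date $5,713.25.
Claim 4 — $10,824: 25% coinsurance on $10,824 = $2,706. Adding that to $5,713.25 gives $8,419.25, past the $8,000 cap; member pays only $8,000 − $5,713.25 = $2,286.75.

$2,286.75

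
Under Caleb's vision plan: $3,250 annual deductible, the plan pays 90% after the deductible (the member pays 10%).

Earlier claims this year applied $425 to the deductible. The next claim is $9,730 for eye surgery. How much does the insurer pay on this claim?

Deductible still to meet: $3,250 − $425 = $2,825.
After the $2,825 deductible portion, $9,730 − $2,825 = $6,905 is subject to coinsurance.
Member's 10% share of $6,905 is $690.50.
That puts the member's cost at $2,825 + $690.50 = $3,515.50.
Insurer pays the balance: $9,730 − $3,515.50 = $6,214.50.

$6,214.50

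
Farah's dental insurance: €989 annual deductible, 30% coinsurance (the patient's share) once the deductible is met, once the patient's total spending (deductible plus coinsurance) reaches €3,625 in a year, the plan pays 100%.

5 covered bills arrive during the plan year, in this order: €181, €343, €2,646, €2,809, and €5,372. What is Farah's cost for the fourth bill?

€842.70

Claim 1 (€181): all of it applies to the deductible. Patient owes €181 (running OOP €181).
Claim 2 (€343): all of it applies to the deductible. Cost to patient: €343. OOP to date €524.
Claim 3 (€2,646): deductible takes €465, €2,181 remains; coinsurance €2,181 × 30% = €654.30. Patient pays €1,119.30; OOP now €1,643.30.
Claim 4 (€2,809): deductible met; 30% of €2,809 = €842.70. Cost to patient: €842.70. OOP to date €2,486.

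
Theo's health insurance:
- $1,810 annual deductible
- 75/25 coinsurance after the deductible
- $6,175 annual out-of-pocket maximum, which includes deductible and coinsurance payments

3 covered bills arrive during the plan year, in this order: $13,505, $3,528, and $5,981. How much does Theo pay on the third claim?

#1 ($13,505): $1,810 to deductible, leaving $11,695; 25% of $11,695 = $2,923.75. Patient owes $4,733.75 (running OOP $4,733.75).
#2 ($3,528): deductible already satisfied, so patient's share is 25% × $3,528 = $882. Patient pays $882; OOP now $5,615.75.
#3 ($5,981): deductible met; 25% of $5,981 = $1,495.25. OOP would hit $7,111 > $6,175, so the cap limits the patient to $6,175 − $5,615.75 = $559.25.

$559.25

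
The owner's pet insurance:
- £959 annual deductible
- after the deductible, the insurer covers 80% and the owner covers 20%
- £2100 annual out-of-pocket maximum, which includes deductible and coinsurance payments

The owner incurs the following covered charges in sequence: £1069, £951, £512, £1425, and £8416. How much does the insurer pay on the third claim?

£409.60

Bill 1, £1069: £959 finishes the deductible; £110 goes to coinsurance; coinsurance £110 × 20% = £22. Owner owes £981 (running OOP £981). Plan pays £1069 − £981 = £88.
Bill 2, £951: 20% coinsurance on £951 = £190.20. Owner pays £190.20; OOP now £1171.20. Plan pays £951 − £190.20 = £760.80.
Bill 3, £512: deductible already satisfied, so owner's share is 20% × £512 = £102.40. Owner owes £102.40 (running OOP £1273.60). Insurer: £512 − £102.40 = £409.60.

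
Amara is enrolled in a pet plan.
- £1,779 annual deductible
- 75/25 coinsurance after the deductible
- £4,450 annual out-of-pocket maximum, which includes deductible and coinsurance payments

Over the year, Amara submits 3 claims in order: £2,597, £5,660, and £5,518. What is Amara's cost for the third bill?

£1,051.50

Claim 1 — £2,597: deductible takes £1,779, £818 remains; coinsurance £818 × 25% = £204.50. Owner owes £1,983.50 (running OOP £1,983.50).
Claim 2 — £5,660: deductible already satisfied, so owner's share is 25% × £5,660 = £1,415. Owner pays £1,415; OOP now £3,398.50.
Claim 3 — £5,518: deductible met; 25% of £5,518 = £1,379.50. Adding that to £3,398.50 gives £4,778, past the £4,450 cap; owner pays only £4,450 − £3,398.50 = £1,051.50.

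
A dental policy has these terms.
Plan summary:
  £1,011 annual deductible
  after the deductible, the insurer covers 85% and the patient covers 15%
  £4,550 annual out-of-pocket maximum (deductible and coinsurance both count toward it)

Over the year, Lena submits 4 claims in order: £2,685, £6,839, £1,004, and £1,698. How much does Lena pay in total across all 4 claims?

£2,693.25

#1 (£2,685): deductible takes £1,011, £1,674 remains; patient's 15% is £251.10. Patient owes £1,262.10 (running OOP £1,262.10).
#2 (£6,839): deductible met; 15% of £6,839 = £1,025.85. Patient owes £1,025.85 (running OOP £2,287.95).
#3 (£1,004): 15% coinsurance on £1,004 = £150.60. Cost to patient: £150.60. OOP to date £2,438.55.
#4 (£1,698): deductible met; 15% of £1,698 = £254.70. Cost to patient: £254.70. OOP to date £2,693.25.
Summing the patient's payments: £1,262.10 + £1,025.85 + £150.60 + £254.70 = £2,693.25.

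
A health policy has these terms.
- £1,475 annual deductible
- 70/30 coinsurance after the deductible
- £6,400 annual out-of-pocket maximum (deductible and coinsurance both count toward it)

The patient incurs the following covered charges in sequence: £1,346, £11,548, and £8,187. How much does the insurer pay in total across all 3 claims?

#1 (£1,346): all of it applies to the deductible. Patient owes £1,346 (running OOP £1,346). Plan pays £1,346 − £1,346 = £0.
#2 (£11,548): £129 finishes the deductible; £11,419 goes to coinsurance; coinsurance £11,419 × 30% = £3,425.70. Cost to patient: £3,554.70. OOP to date £4,900.70. Insurer: £11,548 − £3,554.70 = £7,993.30.
#3 (£8,187): 30% coinsurance on £8,187 = £2,456.10. Adding that to £4,900.70 gives £7,356.80, past the £6,400 cap; patient pays only £6,400 − £4,900.70 = £1,499.30. Insurer: £8,187 − £1,499.30 = £6,687.70.
Insurer total: £0 + £7,993.30 + £6,687.70 = £14,681.

£14,681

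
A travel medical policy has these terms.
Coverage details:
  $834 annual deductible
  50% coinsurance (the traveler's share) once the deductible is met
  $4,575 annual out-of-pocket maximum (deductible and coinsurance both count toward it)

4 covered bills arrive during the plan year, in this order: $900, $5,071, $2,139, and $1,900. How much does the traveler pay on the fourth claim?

$103

Claim 1 — $900: deductible takes $834, $66 remains; traveler's 50% is $33. Cost to traveler: $867. OOP to date $867.
Claim 2 — $5,071: deductible already satisfied, so traveler's share is 50% × $5,071 = $2,535.50. Cost to traveler: $2,535.50. OOP to date $3,402.50.
Claim 3 — $2,139: deductible met; 50% of $2,139 = $1,069.50. Traveler pays $1,069.50; OOP now $4,472.
Claim 4 — $1,900: 50% coinsurance on $1,900 = $950. That would push OOP to $5,422, over the $4,575 cap, so traveler pays $4,575 − $4,472 = $103.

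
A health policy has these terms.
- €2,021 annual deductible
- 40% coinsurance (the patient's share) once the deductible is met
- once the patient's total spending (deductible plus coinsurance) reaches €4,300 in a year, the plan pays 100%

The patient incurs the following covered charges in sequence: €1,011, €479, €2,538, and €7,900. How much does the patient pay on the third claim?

€1,333.80

Bill 1, €1,011: fully absorbed by the deductible. Patient owes €1,011 (running OOP €1,011).
Bill 2, €479: all of it applies to the deductible. Patient pays €479; OOP now €1,490.
Bill 3, €2,538: €531 to deductible, leaving €2,007; coinsurance €2,007 × 40% = €802.80. Patient owes €1,333.80 (running OOP €2,823.80).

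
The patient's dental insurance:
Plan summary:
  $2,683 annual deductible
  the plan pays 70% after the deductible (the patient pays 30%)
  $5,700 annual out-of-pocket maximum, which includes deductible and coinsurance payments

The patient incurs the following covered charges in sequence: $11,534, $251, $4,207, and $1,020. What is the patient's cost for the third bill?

$286.40

Claim 1 — $11,534: $2,683 finishes the deductible; $8,851 goes to coinsurance; coinsurance $8,851 × 30% = $2,655.30. Cost to patient: $5,338.30. OOP to date $5,338.30.
Claim 2 — $251: 30% coinsurance on $251 = $75.30. Patient pays $75.30; OOP now $5,413.60.
Claim 3 — $4,207: deductible already satisfied, so patient's share is 30% × $4,207 = $1,262.10. That would push OOP to $6,675.70, over the $5,700 cap, so patient pays $5,700 − $5,413.60 = $286.40.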